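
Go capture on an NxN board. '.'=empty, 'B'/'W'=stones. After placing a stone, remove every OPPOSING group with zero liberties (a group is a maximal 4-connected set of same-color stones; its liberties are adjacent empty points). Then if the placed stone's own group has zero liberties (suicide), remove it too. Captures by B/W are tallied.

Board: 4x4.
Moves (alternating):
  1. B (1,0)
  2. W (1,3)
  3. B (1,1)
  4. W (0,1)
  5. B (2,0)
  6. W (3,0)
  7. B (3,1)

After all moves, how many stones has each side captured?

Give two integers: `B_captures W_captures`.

Move 1: B@(1,0) -> caps B=0 W=0
Move 2: W@(1,3) -> caps B=0 W=0
Move 3: B@(1,1) -> caps B=0 W=0
Move 4: W@(0,1) -> caps B=0 W=0
Move 5: B@(2,0) -> caps B=0 W=0
Move 6: W@(3,0) -> caps B=0 W=0
Move 7: B@(3,1) -> caps B=1 W=0

Answer: 1 0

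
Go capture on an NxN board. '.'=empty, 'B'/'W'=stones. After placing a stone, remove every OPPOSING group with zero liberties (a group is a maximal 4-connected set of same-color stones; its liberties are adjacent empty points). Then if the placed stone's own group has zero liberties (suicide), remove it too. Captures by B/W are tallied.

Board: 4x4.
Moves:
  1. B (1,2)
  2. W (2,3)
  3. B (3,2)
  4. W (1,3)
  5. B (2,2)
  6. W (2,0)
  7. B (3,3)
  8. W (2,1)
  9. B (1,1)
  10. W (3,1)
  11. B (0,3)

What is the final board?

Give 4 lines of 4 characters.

Answer: ...B
.BB.
WWB.
.WBB

Derivation:
Move 1: B@(1,2) -> caps B=0 W=0
Move 2: W@(2,3) -> caps B=0 W=0
Move 3: B@(3,2) -> caps B=0 W=0
Move 4: W@(1,3) -> caps B=0 W=0
Move 5: B@(2,2) -> caps B=0 W=0
Move 6: W@(2,0) -> caps B=0 W=0
Move 7: B@(3,3) -> caps B=0 W=0
Move 8: W@(2,1) -> caps B=0 W=0
Move 9: B@(1,1) -> caps B=0 W=0
Move 10: W@(3,1) -> caps B=0 W=0
Move 11: B@(0,3) -> caps B=2 W=0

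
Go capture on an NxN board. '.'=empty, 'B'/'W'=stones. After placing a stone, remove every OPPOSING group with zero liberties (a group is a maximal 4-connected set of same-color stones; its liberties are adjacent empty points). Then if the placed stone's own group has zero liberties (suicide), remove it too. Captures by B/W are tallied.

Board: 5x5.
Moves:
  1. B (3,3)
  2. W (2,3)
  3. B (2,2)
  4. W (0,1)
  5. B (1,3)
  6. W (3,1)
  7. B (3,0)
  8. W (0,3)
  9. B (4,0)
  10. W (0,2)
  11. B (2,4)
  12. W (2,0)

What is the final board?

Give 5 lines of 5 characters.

Answer: .WWW.
...B.
W.B.B
BW.B.
B....

Derivation:
Move 1: B@(3,3) -> caps B=0 W=0
Move 2: W@(2,3) -> caps B=0 W=0
Move 3: B@(2,2) -> caps B=0 W=0
Move 4: W@(0,1) -> caps B=0 W=0
Move 5: B@(1,3) -> caps B=0 W=0
Move 6: W@(3,1) -> caps B=0 W=0
Move 7: B@(3,0) -> caps B=0 W=0
Move 8: W@(0,3) -> caps B=0 W=0
Move 9: B@(4,0) -> caps B=0 W=0
Move 10: W@(0,2) -> caps B=0 W=0
Move 11: B@(2,4) -> caps B=1 W=0
Move 12: W@(2,0) -> caps B=1 W=0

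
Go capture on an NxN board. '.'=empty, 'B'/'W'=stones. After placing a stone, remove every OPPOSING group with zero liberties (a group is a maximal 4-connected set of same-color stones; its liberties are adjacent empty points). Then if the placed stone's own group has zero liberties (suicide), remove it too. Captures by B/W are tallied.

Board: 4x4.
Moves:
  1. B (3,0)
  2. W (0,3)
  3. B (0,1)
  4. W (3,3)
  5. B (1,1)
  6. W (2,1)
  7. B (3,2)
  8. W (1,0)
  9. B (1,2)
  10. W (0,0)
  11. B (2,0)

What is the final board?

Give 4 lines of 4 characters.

Move 1: B@(3,0) -> caps B=0 W=0
Move 2: W@(0,3) -> caps B=0 W=0
Move 3: B@(0,1) -> caps B=0 W=0
Move 4: W@(3,3) -> caps B=0 W=0
Move 5: B@(1,1) -> caps B=0 W=0
Move 6: W@(2,1) -> caps B=0 W=0
Move 7: B@(3,2) -> caps B=0 W=0
Move 8: W@(1,0) -> caps B=0 W=0
Move 9: B@(1,2) -> caps B=0 W=0
Move 10: W@(0,0) -> caps B=0 W=0
Move 11: B@(2,0) -> caps B=2 W=0

Answer: .B.W
.BB.
BW..
B.BW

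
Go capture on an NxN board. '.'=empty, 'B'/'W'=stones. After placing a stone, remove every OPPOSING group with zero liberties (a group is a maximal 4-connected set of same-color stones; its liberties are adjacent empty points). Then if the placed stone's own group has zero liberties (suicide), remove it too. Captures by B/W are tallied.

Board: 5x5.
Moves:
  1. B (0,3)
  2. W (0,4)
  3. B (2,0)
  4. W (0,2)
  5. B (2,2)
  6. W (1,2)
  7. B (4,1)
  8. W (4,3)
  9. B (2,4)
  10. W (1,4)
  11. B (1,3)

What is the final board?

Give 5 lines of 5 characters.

Answer: ..WB.
..WB.
B.B.B
.....
.B.W.

Derivation:
Move 1: B@(0,3) -> caps B=0 W=0
Move 2: W@(0,4) -> caps B=0 W=0
Move 3: B@(2,0) -> caps B=0 W=0
Move 4: W@(0,2) -> caps B=0 W=0
Move 5: B@(2,2) -> caps B=0 W=0
Move 6: W@(1,2) -> caps B=0 W=0
Move 7: B@(4,1) -> caps B=0 W=0
Move 8: W@(4,3) -> caps B=0 W=0
Move 9: B@(2,4) -> caps B=0 W=0
Move 10: W@(1,4) -> caps B=0 W=0
Move 11: B@(1,3) -> caps B=2 W=0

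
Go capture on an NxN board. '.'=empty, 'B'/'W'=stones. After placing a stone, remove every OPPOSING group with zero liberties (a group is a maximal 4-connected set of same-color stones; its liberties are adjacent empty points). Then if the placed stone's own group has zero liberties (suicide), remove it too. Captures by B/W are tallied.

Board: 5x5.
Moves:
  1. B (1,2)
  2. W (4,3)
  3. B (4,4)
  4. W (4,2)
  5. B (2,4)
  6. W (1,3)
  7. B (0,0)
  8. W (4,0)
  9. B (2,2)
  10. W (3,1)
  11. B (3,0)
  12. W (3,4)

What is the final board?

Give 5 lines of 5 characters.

Answer: B....
..BW.
..B.B
BW..W
W.WW.

Derivation:
Move 1: B@(1,2) -> caps B=0 W=0
Move 2: W@(4,3) -> caps B=0 W=0
Move 3: B@(4,4) -> caps B=0 W=0
Move 4: W@(4,2) -> caps B=0 W=0
Move 5: B@(2,4) -> caps B=0 W=0
Move 6: W@(1,3) -> caps B=0 W=0
Move 7: B@(0,0) -> caps B=0 W=0
Move 8: W@(4,0) -> caps B=0 W=0
Move 9: B@(2,2) -> caps B=0 W=0
Move 10: W@(3,1) -> caps B=0 W=0
Move 11: B@(3,0) -> caps B=0 W=0
Move 12: W@(3,4) -> caps B=0 W=1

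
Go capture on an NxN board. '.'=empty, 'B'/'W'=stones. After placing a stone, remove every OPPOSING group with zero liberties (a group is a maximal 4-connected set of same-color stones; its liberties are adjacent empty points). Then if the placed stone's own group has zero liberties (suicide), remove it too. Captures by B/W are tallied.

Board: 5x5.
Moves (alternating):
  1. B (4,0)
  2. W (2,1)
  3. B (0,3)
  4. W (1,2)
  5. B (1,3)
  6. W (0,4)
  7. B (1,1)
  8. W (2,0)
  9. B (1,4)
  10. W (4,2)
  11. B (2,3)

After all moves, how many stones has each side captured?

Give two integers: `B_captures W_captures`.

Answer: 1 0

Derivation:
Move 1: B@(4,0) -> caps B=0 W=0
Move 2: W@(2,1) -> caps B=0 W=0
Move 3: B@(0,3) -> caps B=0 W=0
Move 4: W@(1,2) -> caps B=0 W=0
Move 5: B@(1,3) -> caps B=0 W=0
Move 6: W@(0,4) -> caps B=0 W=0
Move 7: B@(1,1) -> caps B=0 W=0
Move 8: W@(2,0) -> caps B=0 W=0
Move 9: B@(1,4) -> caps B=1 W=0
Move 10: W@(4,2) -> caps B=1 W=0
Move 11: B@(2,3) -> caps B=1 W=0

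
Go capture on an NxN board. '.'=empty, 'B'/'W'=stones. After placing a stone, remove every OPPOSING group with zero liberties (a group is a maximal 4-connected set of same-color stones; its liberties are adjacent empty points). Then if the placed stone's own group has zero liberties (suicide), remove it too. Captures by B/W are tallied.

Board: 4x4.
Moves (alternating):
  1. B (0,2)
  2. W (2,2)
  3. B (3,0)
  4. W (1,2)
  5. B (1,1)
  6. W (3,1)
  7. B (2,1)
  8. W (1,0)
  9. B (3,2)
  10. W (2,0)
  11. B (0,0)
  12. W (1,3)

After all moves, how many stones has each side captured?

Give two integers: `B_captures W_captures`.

Move 1: B@(0,2) -> caps B=0 W=0
Move 2: W@(2,2) -> caps B=0 W=0
Move 3: B@(3,0) -> caps B=0 W=0
Move 4: W@(1,2) -> caps B=0 W=0
Move 5: B@(1,1) -> caps B=0 W=0
Move 6: W@(3,1) -> caps B=0 W=0
Move 7: B@(2,1) -> caps B=0 W=0
Move 8: W@(1,0) -> caps B=0 W=0
Move 9: B@(3,2) -> caps B=1 W=0
Move 10: W@(2,0) -> caps B=1 W=0
Move 11: B@(0,0) -> caps B=3 W=0
Move 12: W@(1,3) -> caps B=3 W=0

Answer: 3 0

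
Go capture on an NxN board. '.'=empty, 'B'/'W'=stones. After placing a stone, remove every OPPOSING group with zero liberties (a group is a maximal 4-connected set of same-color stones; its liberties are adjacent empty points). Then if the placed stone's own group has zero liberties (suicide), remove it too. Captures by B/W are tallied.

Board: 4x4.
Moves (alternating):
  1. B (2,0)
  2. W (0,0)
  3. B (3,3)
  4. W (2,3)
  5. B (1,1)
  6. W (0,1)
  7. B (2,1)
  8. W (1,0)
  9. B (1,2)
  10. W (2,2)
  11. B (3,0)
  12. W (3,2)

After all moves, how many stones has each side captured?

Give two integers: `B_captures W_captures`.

Answer: 0 1

Derivation:
Move 1: B@(2,0) -> caps B=0 W=0
Move 2: W@(0,0) -> caps B=0 W=0
Move 3: B@(3,3) -> caps B=0 W=0
Move 4: W@(2,3) -> caps B=0 W=0
Move 5: B@(1,1) -> caps B=0 W=0
Move 6: W@(0,1) -> caps B=0 W=0
Move 7: B@(2,1) -> caps B=0 W=0
Move 8: W@(1,0) -> caps B=0 W=0
Move 9: B@(1,2) -> caps B=0 W=0
Move 10: W@(2,2) -> caps B=0 W=0
Move 11: B@(3,0) -> caps B=0 W=0
Move 12: W@(3,2) -> caps B=0 W=1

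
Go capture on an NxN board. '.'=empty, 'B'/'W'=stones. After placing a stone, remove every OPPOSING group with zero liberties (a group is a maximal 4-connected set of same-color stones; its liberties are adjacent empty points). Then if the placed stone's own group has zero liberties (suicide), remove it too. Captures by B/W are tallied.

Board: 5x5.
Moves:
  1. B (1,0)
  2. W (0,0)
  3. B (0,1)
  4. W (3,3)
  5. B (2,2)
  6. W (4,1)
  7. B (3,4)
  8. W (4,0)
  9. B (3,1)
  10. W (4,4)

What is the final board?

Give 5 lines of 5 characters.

Move 1: B@(1,0) -> caps B=0 W=0
Move 2: W@(0,0) -> caps B=0 W=0
Move 3: B@(0,1) -> caps B=1 W=0
Move 4: W@(3,3) -> caps B=1 W=0
Move 5: B@(2,2) -> caps B=1 W=0
Move 6: W@(4,1) -> caps B=1 W=0
Move 7: B@(3,4) -> caps B=1 W=0
Move 8: W@(4,0) -> caps B=1 W=0
Move 9: B@(3,1) -> caps B=1 W=0
Move 10: W@(4,4) -> caps B=1 W=0

Answer: .B...
B....
..B..
.B.WB
WW..W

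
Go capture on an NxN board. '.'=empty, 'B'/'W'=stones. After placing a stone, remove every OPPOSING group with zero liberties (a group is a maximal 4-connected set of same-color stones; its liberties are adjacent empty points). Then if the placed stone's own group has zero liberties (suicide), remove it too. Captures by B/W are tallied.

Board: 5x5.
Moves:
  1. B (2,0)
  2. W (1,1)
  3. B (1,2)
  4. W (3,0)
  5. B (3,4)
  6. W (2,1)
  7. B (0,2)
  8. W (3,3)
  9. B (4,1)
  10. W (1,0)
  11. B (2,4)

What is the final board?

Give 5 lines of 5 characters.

Move 1: B@(2,0) -> caps B=0 W=0
Move 2: W@(1,1) -> caps B=0 W=0
Move 3: B@(1,2) -> caps B=0 W=0
Move 4: W@(3,0) -> caps B=0 W=0
Move 5: B@(3,4) -> caps B=0 W=0
Move 6: W@(2,1) -> caps B=0 W=0
Move 7: B@(0,2) -> caps B=0 W=0
Move 8: W@(3,3) -> caps B=0 W=0
Move 9: B@(4,1) -> caps B=0 W=0
Move 10: W@(1,0) -> caps B=0 W=1
Move 11: B@(2,4) -> caps B=0 W=1

Answer: ..B..
WWB..
.W..B
W..WB
.B...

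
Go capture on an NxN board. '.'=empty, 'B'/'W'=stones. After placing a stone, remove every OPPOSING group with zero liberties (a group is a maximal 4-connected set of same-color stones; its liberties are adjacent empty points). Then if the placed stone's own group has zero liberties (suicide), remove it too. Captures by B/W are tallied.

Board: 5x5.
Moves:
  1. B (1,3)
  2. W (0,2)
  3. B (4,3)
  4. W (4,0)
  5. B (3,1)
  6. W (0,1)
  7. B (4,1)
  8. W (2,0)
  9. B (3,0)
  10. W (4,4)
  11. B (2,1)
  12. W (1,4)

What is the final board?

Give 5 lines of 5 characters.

Answer: .WW..
...BW
WB...
BB...
.B.BW

Derivation:
Move 1: B@(1,3) -> caps B=0 W=0
Move 2: W@(0,2) -> caps B=0 W=0
Move 3: B@(4,3) -> caps B=0 W=0
Move 4: W@(4,0) -> caps B=0 W=0
Move 5: B@(3,1) -> caps B=0 W=0
Move 6: W@(0,1) -> caps B=0 W=0
Move 7: B@(4,1) -> caps B=0 W=0
Move 8: W@(2,0) -> caps B=0 W=0
Move 9: B@(3,0) -> caps B=1 W=0
Move 10: W@(4,4) -> caps B=1 W=0
Move 11: B@(2,1) -> caps B=1 W=0
Move 12: W@(1,4) -> caps B=1 W=0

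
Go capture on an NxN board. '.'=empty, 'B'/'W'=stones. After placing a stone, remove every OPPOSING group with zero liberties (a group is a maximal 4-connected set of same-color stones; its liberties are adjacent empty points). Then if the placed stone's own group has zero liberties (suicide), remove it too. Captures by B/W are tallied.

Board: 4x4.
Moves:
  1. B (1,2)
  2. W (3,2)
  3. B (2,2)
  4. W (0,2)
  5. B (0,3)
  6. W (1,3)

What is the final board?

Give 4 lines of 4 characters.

Move 1: B@(1,2) -> caps B=0 W=0
Move 2: W@(3,2) -> caps B=0 W=0
Move 3: B@(2,2) -> caps B=0 W=0
Move 4: W@(0,2) -> caps B=0 W=0
Move 5: B@(0,3) -> caps B=0 W=0
Move 6: W@(1,3) -> caps B=0 W=1

Answer: ..W.
..BW
..B.
..W.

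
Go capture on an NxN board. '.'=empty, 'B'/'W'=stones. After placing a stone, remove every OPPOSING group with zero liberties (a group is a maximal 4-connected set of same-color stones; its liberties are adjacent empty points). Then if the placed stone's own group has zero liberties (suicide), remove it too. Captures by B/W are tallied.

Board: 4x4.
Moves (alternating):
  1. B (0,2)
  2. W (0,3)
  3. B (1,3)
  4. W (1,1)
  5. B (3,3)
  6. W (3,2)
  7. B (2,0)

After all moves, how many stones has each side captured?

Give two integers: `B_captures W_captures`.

Answer: 1 0

Derivation:
Move 1: B@(0,2) -> caps B=0 W=0
Move 2: W@(0,3) -> caps B=0 W=0
Move 3: B@(1,3) -> caps B=1 W=0
Move 4: W@(1,1) -> caps B=1 W=0
Move 5: B@(3,3) -> caps B=1 W=0
Move 6: W@(3,2) -> caps B=1 W=0
Move 7: B@(2,0) -> caps B=1 W=0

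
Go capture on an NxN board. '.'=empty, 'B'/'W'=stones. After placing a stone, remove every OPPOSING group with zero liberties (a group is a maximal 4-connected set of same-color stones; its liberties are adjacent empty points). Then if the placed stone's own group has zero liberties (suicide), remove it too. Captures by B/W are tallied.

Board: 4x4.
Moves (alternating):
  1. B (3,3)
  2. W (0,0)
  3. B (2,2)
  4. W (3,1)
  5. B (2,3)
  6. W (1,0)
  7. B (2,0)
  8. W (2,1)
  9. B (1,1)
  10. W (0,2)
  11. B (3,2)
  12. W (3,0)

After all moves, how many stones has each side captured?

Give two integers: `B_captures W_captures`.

Answer: 0 1

Derivation:
Move 1: B@(3,3) -> caps B=0 W=0
Move 2: W@(0,0) -> caps B=0 W=0
Move 3: B@(2,2) -> caps B=0 W=0
Move 4: W@(3,1) -> caps B=0 W=0
Move 5: B@(2,3) -> caps B=0 W=0
Move 6: W@(1,0) -> caps B=0 W=0
Move 7: B@(2,0) -> caps B=0 W=0
Move 8: W@(2,1) -> caps B=0 W=0
Move 9: B@(1,1) -> caps B=0 W=0
Move 10: W@(0,2) -> caps B=0 W=0
Move 11: B@(3,2) -> caps B=0 W=0
Move 12: W@(3,0) -> caps B=0 W=1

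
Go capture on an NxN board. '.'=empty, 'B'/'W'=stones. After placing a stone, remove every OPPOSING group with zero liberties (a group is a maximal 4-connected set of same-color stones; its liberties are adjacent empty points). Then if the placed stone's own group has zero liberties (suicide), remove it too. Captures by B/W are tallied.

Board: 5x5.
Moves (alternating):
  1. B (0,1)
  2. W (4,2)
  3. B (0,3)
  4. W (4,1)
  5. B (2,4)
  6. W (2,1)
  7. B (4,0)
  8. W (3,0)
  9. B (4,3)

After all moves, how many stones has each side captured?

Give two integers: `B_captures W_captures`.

Move 1: B@(0,1) -> caps B=0 W=0
Move 2: W@(4,2) -> caps B=0 W=0
Move 3: B@(0,3) -> caps B=0 W=0
Move 4: W@(4,1) -> caps B=0 W=0
Move 5: B@(2,4) -> caps B=0 W=0
Move 6: W@(2,1) -> caps B=0 W=0
Move 7: B@(4,0) -> caps B=0 W=0
Move 8: W@(3,0) -> caps B=0 W=1
Move 9: B@(4,3) -> caps B=0 W=1

Answer: 0 1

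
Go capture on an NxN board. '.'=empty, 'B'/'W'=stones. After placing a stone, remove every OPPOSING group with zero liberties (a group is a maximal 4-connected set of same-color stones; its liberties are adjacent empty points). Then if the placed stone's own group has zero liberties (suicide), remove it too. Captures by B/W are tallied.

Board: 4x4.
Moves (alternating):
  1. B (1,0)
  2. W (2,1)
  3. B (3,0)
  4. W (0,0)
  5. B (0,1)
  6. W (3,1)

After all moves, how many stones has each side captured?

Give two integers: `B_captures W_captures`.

Move 1: B@(1,0) -> caps B=0 W=0
Move 2: W@(2,1) -> caps B=0 W=0
Move 3: B@(3,0) -> caps B=0 W=0
Move 4: W@(0,0) -> caps B=0 W=0
Move 5: B@(0,1) -> caps B=1 W=0
Move 6: W@(3,1) -> caps B=1 W=0

Answer: 1 0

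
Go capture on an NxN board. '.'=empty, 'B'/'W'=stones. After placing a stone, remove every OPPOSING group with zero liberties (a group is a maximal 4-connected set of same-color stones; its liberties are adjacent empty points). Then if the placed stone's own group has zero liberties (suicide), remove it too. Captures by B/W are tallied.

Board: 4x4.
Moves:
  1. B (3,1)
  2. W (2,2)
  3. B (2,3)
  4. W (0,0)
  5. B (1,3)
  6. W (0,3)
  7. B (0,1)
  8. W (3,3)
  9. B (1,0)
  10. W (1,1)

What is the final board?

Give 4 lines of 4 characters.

Move 1: B@(3,1) -> caps B=0 W=0
Move 2: W@(2,2) -> caps B=0 W=0
Move 3: B@(2,3) -> caps B=0 W=0
Move 4: W@(0,0) -> caps B=0 W=0
Move 5: B@(1,3) -> caps B=0 W=0
Move 6: W@(0,3) -> caps B=0 W=0
Move 7: B@(0,1) -> caps B=0 W=0
Move 8: W@(3,3) -> caps B=0 W=0
Move 9: B@(1,0) -> caps B=1 W=0
Move 10: W@(1,1) -> caps B=1 W=0

Answer: .B.W
BW.B
..WB
.B.W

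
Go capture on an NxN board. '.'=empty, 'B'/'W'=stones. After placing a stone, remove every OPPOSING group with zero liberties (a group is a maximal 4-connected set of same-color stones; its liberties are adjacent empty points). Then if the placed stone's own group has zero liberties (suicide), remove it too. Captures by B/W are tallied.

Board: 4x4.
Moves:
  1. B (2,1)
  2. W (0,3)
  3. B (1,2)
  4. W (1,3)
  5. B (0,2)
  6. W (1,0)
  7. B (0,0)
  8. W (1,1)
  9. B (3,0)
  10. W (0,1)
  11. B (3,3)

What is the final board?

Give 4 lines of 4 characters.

Move 1: B@(2,1) -> caps B=0 W=0
Move 2: W@(0,3) -> caps B=0 W=0
Move 3: B@(1,2) -> caps B=0 W=0
Move 4: W@(1,3) -> caps B=0 W=0
Move 5: B@(0,2) -> caps B=0 W=0
Move 6: W@(1,0) -> caps B=0 W=0
Move 7: B@(0,0) -> caps B=0 W=0
Move 8: W@(1,1) -> caps B=0 W=0
Move 9: B@(3,0) -> caps B=0 W=0
Move 10: W@(0,1) -> caps B=0 W=1
Move 11: B@(3,3) -> caps B=0 W=1

Answer: .WBW
WWBW
.B..
B..B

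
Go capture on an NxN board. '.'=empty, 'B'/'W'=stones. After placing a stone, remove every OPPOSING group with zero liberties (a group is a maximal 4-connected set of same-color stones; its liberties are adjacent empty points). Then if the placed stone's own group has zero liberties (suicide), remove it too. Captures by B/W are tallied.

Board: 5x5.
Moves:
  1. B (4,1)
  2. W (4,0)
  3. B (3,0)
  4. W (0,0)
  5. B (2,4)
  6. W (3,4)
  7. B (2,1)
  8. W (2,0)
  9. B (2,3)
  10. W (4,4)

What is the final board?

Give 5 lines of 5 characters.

Move 1: B@(4,1) -> caps B=0 W=0
Move 2: W@(4,0) -> caps B=0 W=0
Move 3: B@(3,0) -> caps B=1 W=0
Move 4: W@(0,0) -> caps B=1 W=0
Move 5: B@(2,4) -> caps B=1 W=0
Move 6: W@(3,4) -> caps B=1 W=0
Move 7: B@(2,1) -> caps B=1 W=0
Move 8: W@(2,0) -> caps B=1 W=0
Move 9: B@(2,3) -> caps B=1 W=0
Move 10: W@(4,4) -> caps B=1 W=0

Answer: W....
.....
WB.BB
B...W
.B..W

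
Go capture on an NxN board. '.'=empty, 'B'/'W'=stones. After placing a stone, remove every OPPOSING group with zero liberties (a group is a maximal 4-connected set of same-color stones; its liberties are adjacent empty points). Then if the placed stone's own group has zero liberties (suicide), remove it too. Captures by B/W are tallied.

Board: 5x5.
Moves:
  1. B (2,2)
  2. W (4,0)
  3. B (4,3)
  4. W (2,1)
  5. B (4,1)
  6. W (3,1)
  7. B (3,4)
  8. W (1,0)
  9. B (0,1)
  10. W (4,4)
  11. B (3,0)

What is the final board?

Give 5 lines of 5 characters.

Move 1: B@(2,2) -> caps B=0 W=0
Move 2: W@(4,0) -> caps B=0 W=0
Move 3: B@(4,3) -> caps B=0 W=0
Move 4: W@(2,1) -> caps B=0 W=0
Move 5: B@(4,1) -> caps B=0 W=0
Move 6: W@(3,1) -> caps B=0 W=0
Move 7: B@(3,4) -> caps B=0 W=0
Move 8: W@(1,0) -> caps B=0 W=0
Move 9: B@(0,1) -> caps B=0 W=0
Move 10: W@(4,4) -> caps B=0 W=0
Move 11: B@(3,0) -> caps B=1 W=0

Answer: .B...
W....
.WB..
BW..B
.B.B.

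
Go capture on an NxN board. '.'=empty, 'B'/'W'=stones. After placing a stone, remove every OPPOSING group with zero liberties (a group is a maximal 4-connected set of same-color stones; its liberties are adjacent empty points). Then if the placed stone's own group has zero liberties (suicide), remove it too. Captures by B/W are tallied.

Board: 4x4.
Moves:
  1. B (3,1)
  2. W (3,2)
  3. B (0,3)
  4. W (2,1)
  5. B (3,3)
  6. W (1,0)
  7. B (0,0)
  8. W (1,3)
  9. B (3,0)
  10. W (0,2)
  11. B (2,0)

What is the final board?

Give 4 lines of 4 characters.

Answer: B.W.
W..W
.W..
..WB

Derivation:
Move 1: B@(3,1) -> caps B=0 W=0
Move 2: W@(3,2) -> caps B=0 W=0
Move 3: B@(0,3) -> caps B=0 W=0
Move 4: W@(2,1) -> caps B=0 W=0
Move 5: B@(3,3) -> caps B=0 W=0
Move 6: W@(1,0) -> caps B=0 W=0
Move 7: B@(0,0) -> caps B=0 W=0
Move 8: W@(1,3) -> caps B=0 W=0
Move 9: B@(3,0) -> caps B=0 W=0
Move 10: W@(0,2) -> caps B=0 W=1
Move 11: B@(2,0) -> caps B=0 W=1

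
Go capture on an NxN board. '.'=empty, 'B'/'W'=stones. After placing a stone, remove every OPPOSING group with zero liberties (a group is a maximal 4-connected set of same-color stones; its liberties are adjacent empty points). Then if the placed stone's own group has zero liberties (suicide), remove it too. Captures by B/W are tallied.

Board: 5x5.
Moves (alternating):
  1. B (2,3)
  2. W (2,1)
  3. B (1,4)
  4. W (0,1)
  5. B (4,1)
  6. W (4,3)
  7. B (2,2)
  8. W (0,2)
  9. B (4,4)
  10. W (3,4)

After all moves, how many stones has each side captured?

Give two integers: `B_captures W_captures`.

Answer: 0 1

Derivation:
Move 1: B@(2,3) -> caps B=0 W=0
Move 2: W@(2,1) -> caps B=0 W=0
Move 3: B@(1,4) -> caps B=0 W=0
Move 4: W@(0,1) -> caps B=0 W=0
Move 5: B@(4,1) -> caps B=0 W=0
Move 6: W@(4,3) -> caps B=0 W=0
Move 7: B@(2,2) -> caps B=0 W=0
Move 8: W@(0,2) -> caps B=0 W=0
Move 9: B@(4,4) -> caps B=0 W=0
Move 10: W@(3,4) -> caps B=0 W=1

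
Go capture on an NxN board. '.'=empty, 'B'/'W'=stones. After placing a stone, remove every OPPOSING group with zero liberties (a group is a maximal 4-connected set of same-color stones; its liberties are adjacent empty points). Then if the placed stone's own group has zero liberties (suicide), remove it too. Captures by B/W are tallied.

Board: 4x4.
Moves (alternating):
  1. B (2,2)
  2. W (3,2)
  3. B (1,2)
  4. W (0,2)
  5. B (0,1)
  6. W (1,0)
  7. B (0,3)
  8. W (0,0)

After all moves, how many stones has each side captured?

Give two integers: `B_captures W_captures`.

Move 1: B@(2,2) -> caps B=0 W=0
Move 2: W@(3,2) -> caps B=0 W=0
Move 3: B@(1,2) -> caps B=0 W=0
Move 4: W@(0,2) -> caps B=0 W=0
Move 5: B@(0,1) -> caps B=0 W=0
Move 6: W@(1,0) -> caps B=0 W=0
Move 7: B@(0,3) -> caps B=1 W=0
Move 8: W@(0,0) -> caps B=1 W=0

Answer: 1 0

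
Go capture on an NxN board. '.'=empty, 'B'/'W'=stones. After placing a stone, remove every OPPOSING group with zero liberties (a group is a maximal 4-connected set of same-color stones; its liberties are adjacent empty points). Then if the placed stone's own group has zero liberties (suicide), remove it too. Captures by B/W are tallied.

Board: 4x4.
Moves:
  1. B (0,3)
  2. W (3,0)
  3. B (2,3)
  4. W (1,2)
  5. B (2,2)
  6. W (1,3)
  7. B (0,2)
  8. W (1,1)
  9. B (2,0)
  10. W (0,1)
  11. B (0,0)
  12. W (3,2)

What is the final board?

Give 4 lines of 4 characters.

Answer: BW..
.WWW
B.BB
W.W.

Derivation:
Move 1: B@(0,3) -> caps B=0 W=0
Move 2: W@(3,0) -> caps B=0 W=0
Move 3: B@(2,3) -> caps B=0 W=0
Move 4: W@(1,2) -> caps B=0 W=0
Move 5: B@(2,2) -> caps B=0 W=0
Move 6: W@(1,3) -> caps B=0 W=0
Move 7: B@(0,2) -> caps B=0 W=0
Move 8: W@(1,1) -> caps B=0 W=0
Move 9: B@(2,0) -> caps B=0 W=0
Move 10: W@(0,1) -> caps B=0 W=2
Move 11: B@(0,0) -> caps B=0 W=2
Move 12: W@(3,2) -> caps B=0 W=2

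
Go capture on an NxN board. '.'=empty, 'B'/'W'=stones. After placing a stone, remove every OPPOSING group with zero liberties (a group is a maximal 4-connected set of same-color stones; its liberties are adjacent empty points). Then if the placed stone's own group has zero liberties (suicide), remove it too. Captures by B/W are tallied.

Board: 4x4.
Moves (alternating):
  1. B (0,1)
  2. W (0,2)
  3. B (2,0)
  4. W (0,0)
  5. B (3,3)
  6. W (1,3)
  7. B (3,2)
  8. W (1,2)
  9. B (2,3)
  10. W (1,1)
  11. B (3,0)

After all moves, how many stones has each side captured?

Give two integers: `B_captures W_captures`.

Move 1: B@(0,1) -> caps B=0 W=0
Move 2: W@(0,2) -> caps B=0 W=0
Move 3: B@(2,0) -> caps B=0 W=0
Move 4: W@(0,0) -> caps B=0 W=0
Move 5: B@(3,3) -> caps B=0 W=0
Move 6: W@(1,3) -> caps B=0 W=0
Move 7: B@(3,2) -> caps B=0 W=0
Move 8: W@(1,2) -> caps B=0 W=0
Move 9: B@(2,3) -> caps B=0 W=0
Move 10: W@(1,1) -> caps B=0 W=1
Move 11: B@(3,0) -> caps B=0 W=1

Answer: 0 1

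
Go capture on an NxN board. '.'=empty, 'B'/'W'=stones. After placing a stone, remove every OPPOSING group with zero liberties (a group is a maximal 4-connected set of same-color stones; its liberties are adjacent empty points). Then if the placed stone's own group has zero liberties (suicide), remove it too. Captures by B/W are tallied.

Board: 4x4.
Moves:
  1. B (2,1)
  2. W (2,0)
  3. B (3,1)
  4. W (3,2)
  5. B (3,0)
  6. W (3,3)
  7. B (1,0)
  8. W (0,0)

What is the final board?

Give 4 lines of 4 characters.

Move 1: B@(2,1) -> caps B=0 W=0
Move 2: W@(2,0) -> caps B=0 W=0
Move 3: B@(3,1) -> caps B=0 W=0
Move 4: W@(3,2) -> caps B=0 W=0
Move 5: B@(3,0) -> caps B=0 W=0
Move 6: W@(3,3) -> caps B=0 W=0
Move 7: B@(1,0) -> caps B=1 W=0
Move 8: W@(0,0) -> caps B=1 W=0

Answer: W...
B...
.B..
BBWW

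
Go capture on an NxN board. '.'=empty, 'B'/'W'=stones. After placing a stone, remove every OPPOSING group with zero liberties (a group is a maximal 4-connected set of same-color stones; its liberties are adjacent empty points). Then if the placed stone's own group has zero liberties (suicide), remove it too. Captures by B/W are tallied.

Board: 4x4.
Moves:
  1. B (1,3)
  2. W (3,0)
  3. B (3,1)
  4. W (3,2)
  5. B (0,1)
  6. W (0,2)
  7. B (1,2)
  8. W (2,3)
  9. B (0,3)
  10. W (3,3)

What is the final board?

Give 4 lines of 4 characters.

Move 1: B@(1,3) -> caps B=0 W=0
Move 2: W@(3,0) -> caps B=0 W=0
Move 3: B@(3,1) -> caps B=0 W=0
Move 4: W@(3,2) -> caps B=0 W=0
Move 5: B@(0,1) -> caps B=0 W=0
Move 6: W@(0,2) -> caps B=0 W=0
Move 7: B@(1,2) -> caps B=0 W=0
Move 8: W@(2,3) -> caps B=0 W=0
Move 9: B@(0,3) -> caps B=1 W=0
Move 10: W@(3,3) -> caps B=1 W=0

Answer: .B.B
..BB
...W
WBWW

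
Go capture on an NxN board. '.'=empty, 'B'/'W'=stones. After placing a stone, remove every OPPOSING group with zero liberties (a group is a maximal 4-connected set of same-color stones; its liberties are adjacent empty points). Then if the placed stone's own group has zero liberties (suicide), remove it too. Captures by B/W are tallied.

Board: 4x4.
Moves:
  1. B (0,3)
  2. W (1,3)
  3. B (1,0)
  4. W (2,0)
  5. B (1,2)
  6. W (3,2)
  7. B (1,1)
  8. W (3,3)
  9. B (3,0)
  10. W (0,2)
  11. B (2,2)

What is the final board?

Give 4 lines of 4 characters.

Move 1: B@(0,3) -> caps B=0 W=0
Move 2: W@(1,3) -> caps B=0 W=0
Move 3: B@(1,0) -> caps B=0 W=0
Move 4: W@(2,0) -> caps B=0 W=0
Move 5: B@(1,2) -> caps B=0 W=0
Move 6: W@(3,2) -> caps B=0 W=0
Move 7: B@(1,1) -> caps B=0 W=0
Move 8: W@(3,3) -> caps B=0 W=0
Move 9: B@(3,0) -> caps B=0 W=0
Move 10: W@(0,2) -> caps B=0 W=1
Move 11: B@(2,2) -> caps B=0 W=1

Answer: ..W.
BBBW
W.B.
B.WW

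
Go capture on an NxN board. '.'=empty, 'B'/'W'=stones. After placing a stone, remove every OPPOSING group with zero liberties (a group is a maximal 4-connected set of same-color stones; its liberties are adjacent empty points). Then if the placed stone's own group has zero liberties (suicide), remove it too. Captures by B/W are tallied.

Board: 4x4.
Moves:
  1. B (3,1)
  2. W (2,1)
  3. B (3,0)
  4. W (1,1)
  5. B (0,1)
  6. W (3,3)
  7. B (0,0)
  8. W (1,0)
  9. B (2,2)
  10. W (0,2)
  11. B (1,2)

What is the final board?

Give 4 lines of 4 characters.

Move 1: B@(3,1) -> caps B=0 W=0
Move 2: W@(2,1) -> caps B=0 W=0
Move 3: B@(3,0) -> caps B=0 W=0
Move 4: W@(1,1) -> caps B=0 W=0
Move 5: B@(0,1) -> caps B=0 W=0
Move 6: W@(3,3) -> caps B=0 W=0
Move 7: B@(0,0) -> caps B=0 W=0
Move 8: W@(1,0) -> caps B=0 W=0
Move 9: B@(2,2) -> caps B=0 W=0
Move 10: W@(0,2) -> caps B=0 W=2
Move 11: B@(1,2) -> caps B=0 W=2

Answer: ..W.
WWB.
.WB.
BB.W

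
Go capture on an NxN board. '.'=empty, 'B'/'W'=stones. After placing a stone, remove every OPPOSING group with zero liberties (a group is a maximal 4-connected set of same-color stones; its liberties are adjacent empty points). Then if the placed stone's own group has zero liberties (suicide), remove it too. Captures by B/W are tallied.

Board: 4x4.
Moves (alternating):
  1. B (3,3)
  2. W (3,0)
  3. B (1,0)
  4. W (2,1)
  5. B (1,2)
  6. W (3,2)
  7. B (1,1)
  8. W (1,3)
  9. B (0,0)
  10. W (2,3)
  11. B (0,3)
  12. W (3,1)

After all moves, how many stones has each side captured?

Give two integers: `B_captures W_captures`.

Answer: 0 1

Derivation:
Move 1: B@(3,3) -> caps B=0 W=0
Move 2: W@(3,0) -> caps B=0 W=0
Move 3: B@(1,0) -> caps B=0 W=0
Move 4: W@(2,1) -> caps B=0 W=0
Move 5: B@(1,2) -> caps B=0 W=0
Move 6: W@(3,2) -> caps B=0 W=0
Move 7: B@(1,1) -> caps B=0 W=0
Move 8: W@(1,3) -> caps B=0 W=0
Move 9: B@(0,0) -> caps B=0 W=0
Move 10: W@(2,3) -> caps B=0 W=1
Move 11: B@(0,3) -> caps B=0 W=1
Move 12: W@(3,1) -> caps B=0 W=1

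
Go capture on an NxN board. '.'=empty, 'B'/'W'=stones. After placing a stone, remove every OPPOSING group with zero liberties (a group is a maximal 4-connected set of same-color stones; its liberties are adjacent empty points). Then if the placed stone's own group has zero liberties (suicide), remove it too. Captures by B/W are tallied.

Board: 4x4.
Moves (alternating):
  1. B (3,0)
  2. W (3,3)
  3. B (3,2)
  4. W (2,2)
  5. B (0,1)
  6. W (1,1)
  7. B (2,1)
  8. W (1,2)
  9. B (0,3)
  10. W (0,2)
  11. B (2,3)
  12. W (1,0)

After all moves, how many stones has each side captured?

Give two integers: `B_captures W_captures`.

Move 1: B@(3,0) -> caps B=0 W=0
Move 2: W@(3,3) -> caps B=0 W=0
Move 3: B@(3,2) -> caps B=0 W=0
Move 4: W@(2,2) -> caps B=0 W=0
Move 5: B@(0,1) -> caps B=0 W=0
Move 6: W@(1,1) -> caps B=0 W=0
Move 7: B@(2,1) -> caps B=0 W=0
Move 8: W@(1,2) -> caps B=0 W=0
Move 9: B@(0,3) -> caps B=0 W=0
Move 10: W@(0,2) -> caps B=0 W=0
Move 11: B@(2,3) -> caps B=1 W=0
Move 12: W@(1,0) -> caps B=1 W=0

Answer: 1 0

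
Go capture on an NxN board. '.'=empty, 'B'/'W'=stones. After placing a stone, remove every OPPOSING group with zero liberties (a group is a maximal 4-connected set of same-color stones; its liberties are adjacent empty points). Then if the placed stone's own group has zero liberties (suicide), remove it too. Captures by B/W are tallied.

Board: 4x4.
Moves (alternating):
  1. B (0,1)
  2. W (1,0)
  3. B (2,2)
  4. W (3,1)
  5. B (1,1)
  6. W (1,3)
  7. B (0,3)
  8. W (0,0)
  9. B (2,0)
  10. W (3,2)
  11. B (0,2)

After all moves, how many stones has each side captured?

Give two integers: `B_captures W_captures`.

Answer: 2 0

Derivation:
Move 1: B@(0,1) -> caps B=0 W=0
Move 2: W@(1,0) -> caps B=0 W=0
Move 3: B@(2,2) -> caps B=0 W=0
Move 4: W@(3,1) -> caps B=0 W=0
Move 5: B@(1,1) -> caps B=0 W=0
Move 6: W@(1,3) -> caps B=0 W=0
Move 7: B@(0,3) -> caps B=0 W=0
Move 8: W@(0,0) -> caps B=0 W=0
Move 9: B@(2,0) -> caps B=2 W=0
Move 10: W@(3,2) -> caps B=2 W=0
Move 11: B@(0,2) -> caps B=2 W=0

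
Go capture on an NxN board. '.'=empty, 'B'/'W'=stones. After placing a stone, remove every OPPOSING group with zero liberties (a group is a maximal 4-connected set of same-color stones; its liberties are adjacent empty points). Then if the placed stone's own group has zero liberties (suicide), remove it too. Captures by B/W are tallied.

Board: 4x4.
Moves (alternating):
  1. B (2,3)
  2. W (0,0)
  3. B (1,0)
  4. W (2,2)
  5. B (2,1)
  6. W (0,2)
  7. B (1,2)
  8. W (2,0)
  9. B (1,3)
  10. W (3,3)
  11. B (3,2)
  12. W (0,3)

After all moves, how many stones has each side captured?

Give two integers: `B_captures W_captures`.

Move 1: B@(2,3) -> caps B=0 W=0
Move 2: W@(0,0) -> caps B=0 W=0
Move 3: B@(1,0) -> caps B=0 W=0
Move 4: W@(2,2) -> caps B=0 W=0
Move 5: B@(2,1) -> caps B=0 W=0
Move 6: W@(0,2) -> caps B=0 W=0
Move 7: B@(1,2) -> caps B=0 W=0
Move 8: W@(2,0) -> caps B=0 W=0
Move 9: B@(1,3) -> caps B=0 W=0
Move 10: W@(3,3) -> caps B=0 W=0
Move 11: B@(3,2) -> caps B=2 W=0
Move 12: W@(0,3) -> caps B=2 W=0

Answer: 2 0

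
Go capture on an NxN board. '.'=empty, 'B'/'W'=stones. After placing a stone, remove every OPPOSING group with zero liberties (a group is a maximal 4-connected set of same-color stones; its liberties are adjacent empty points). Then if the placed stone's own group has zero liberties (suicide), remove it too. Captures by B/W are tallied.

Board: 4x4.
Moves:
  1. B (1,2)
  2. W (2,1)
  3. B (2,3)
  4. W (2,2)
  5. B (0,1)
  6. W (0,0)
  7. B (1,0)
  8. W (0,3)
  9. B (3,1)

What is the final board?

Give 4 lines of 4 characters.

Answer: .B.W
B.B.
.WWB
.B..

Derivation:
Move 1: B@(1,2) -> caps B=0 W=0
Move 2: W@(2,1) -> caps B=0 W=0
Move 3: B@(2,3) -> caps B=0 W=0
Move 4: W@(2,2) -> caps B=0 W=0
Move 5: B@(0,1) -> caps B=0 W=0
Move 6: W@(0,0) -> caps B=0 W=0
Move 7: B@(1,0) -> caps B=1 W=0
Move 8: W@(0,3) -> caps B=1 W=0
Move 9: B@(3,1) -> caps B=1 W=0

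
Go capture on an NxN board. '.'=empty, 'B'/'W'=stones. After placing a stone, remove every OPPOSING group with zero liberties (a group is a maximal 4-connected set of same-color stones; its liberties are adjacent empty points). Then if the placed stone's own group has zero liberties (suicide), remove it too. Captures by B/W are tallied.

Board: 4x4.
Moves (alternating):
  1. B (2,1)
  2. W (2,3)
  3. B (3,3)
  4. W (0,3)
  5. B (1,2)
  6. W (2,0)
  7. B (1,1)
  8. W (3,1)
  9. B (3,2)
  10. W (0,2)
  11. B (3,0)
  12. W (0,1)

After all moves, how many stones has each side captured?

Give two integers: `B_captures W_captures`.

Answer: 1 0

Derivation:
Move 1: B@(2,1) -> caps B=0 W=0
Move 2: W@(2,3) -> caps B=0 W=0
Move 3: B@(3,3) -> caps B=0 W=0
Move 4: W@(0,3) -> caps B=0 W=0
Move 5: B@(1,2) -> caps B=0 W=0
Move 6: W@(2,0) -> caps B=0 W=0
Move 7: B@(1,1) -> caps B=0 W=0
Move 8: W@(3,1) -> caps B=0 W=0
Move 9: B@(3,2) -> caps B=0 W=0
Move 10: W@(0,2) -> caps B=0 W=0
Move 11: B@(3,0) -> caps B=1 W=0
Move 12: W@(0,1) -> caps B=1 W=0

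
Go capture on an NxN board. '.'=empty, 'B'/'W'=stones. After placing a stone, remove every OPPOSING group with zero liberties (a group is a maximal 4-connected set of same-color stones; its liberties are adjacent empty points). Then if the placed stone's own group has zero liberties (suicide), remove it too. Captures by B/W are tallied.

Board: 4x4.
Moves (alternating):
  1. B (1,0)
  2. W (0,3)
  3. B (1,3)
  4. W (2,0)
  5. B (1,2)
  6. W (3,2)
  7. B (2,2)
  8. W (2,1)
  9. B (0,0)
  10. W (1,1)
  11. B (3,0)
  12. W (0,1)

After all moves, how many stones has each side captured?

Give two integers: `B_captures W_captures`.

Answer: 0 2

Derivation:
Move 1: B@(1,0) -> caps B=0 W=0
Move 2: W@(0,3) -> caps B=0 W=0
Move 3: B@(1,3) -> caps B=0 W=0
Move 4: W@(2,0) -> caps B=0 W=0
Move 5: B@(1,2) -> caps B=0 W=0
Move 6: W@(3,2) -> caps B=0 W=0
Move 7: B@(2,2) -> caps B=0 W=0
Move 8: W@(2,1) -> caps B=0 W=0
Move 9: B@(0,0) -> caps B=0 W=0
Move 10: W@(1,1) -> caps B=0 W=0
Move 11: B@(3,0) -> caps B=0 W=0
Move 12: W@(0,1) -> caps B=0 W=2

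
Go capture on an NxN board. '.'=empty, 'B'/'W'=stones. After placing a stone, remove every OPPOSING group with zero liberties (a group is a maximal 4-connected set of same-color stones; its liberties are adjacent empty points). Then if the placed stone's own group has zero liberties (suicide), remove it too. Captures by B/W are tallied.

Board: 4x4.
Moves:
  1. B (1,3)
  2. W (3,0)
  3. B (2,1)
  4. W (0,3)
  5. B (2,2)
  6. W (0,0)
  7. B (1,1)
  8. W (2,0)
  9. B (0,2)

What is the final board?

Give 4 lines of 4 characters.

Answer: W.B.
.B.B
WBB.
W...

Derivation:
Move 1: B@(1,3) -> caps B=0 W=0
Move 2: W@(3,0) -> caps B=0 W=0
Move 3: B@(2,1) -> caps B=0 W=0
Move 4: W@(0,3) -> caps B=0 W=0
Move 5: B@(2,2) -> caps B=0 W=0
Move 6: W@(0,0) -> caps B=0 W=0
Move 7: B@(1,1) -> caps B=0 W=0
Move 8: W@(2,0) -> caps B=0 W=0
Move 9: B@(0,2) -> caps B=1 W=0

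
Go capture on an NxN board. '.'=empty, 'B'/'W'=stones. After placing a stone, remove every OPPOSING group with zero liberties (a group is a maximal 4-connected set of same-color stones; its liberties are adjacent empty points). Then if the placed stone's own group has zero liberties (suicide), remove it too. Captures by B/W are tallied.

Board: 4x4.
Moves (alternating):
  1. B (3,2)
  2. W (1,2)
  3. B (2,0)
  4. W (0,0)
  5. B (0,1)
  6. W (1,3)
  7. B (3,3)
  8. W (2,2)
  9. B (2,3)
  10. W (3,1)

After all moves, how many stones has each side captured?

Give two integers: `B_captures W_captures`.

Move 1: B@(3,2) -> caps B=0 W=0
Move 2: W@(1,2) -> caps B=0 W=0
Move 3: B@(2,0) -> caps B=0 W=0
Move 4: W@(0,0) -> caps B=0 W=0
Move 5: B@(0,1) -> caps B=0 W=0
Move 6: W@(1,3) -> caps B=0 W=0
Move 7: B@(3,3) -> caps B=0 W=0
Move 8: W@(2,2) -> caps B=0 W=0
Move 9: B@(2,3) -> caps B=0 W=0
Move 10: W@(3,1) -> caps B=0 W=3

Answer: 0 3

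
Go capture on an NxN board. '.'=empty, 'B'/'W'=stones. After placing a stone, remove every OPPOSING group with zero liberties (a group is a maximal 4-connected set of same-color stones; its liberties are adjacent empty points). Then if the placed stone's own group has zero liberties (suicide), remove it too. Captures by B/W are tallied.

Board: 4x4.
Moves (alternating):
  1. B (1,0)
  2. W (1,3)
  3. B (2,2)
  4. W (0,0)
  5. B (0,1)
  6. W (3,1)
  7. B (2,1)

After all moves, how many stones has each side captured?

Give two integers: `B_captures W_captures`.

Move 1: B@(1,0) -> caps B=0 W=0
Move 2: W@(1,3) -> caps B=0 W=0
Move 3: B@(2,2) -> caps B=0 W=0
Move 4: W@(0,0) -> caps B=0 W=0
Move 5: B@(0,1) -> caps B=1 W=0
Move 6: W@(3,1) -> caps B=1 W=0
Move 7: B@(2,1) -> caps B=1 W=0

Answer: 1 0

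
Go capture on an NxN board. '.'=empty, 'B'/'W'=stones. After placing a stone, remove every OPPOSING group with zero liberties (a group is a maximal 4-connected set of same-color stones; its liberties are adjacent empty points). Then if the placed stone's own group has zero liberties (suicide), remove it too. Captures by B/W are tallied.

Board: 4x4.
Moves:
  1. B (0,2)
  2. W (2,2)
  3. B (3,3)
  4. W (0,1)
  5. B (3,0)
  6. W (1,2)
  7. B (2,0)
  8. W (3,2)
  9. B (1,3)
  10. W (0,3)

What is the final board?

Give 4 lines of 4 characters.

Move 1: B@(0,2) -> caps B=0 W=0
Move 2: W@(2,2) -> caps B=0 W=0
Move 3: B@(3,3) -> caps B=0 W=0
Move 4: W@(0,1) -> caps B=0 W=0
Move 5: B@(3,0) -> caps B=0 W=0
Move 6: W@(1,2) -> caps B=0 W=0
Move 7: B@(2,0) -> caps B=0 W=0
Move 8: W@(3,2) -> caps B=0 W=0
Move 9: B@(1,3) -> caps B=0 W=0
Move 10: W@(0,3) -> caps B=0 W=1

Answer: .W.W
..WB
B.W.
B.WB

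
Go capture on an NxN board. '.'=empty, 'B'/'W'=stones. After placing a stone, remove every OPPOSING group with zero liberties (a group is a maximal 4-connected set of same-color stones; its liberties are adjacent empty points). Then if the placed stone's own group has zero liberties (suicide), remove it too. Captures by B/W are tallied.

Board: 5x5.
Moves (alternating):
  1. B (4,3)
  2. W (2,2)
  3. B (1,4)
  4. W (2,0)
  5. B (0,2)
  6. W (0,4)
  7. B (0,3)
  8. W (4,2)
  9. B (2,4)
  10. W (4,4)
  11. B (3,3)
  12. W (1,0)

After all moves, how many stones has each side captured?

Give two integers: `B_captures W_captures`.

Answer: 1 0

Derivation:
Move 1: B@(4,3) -> caps B=0 W=0
Move 2: W@(2,2) -> caps B=0 W=0
Move 3: B@(1,4) -> caps B=0 W=0
Move 4: W@(2,0) -> caps B=0 W=0
Move 5: B@(0,2) -> caps B=0 W=0
Move 6: W@(0,4) -> caps B=0 W=0
Move 7: B@(0,3) -> caps B=1 W=0
Move 8: W@(4,2) -> caps B=1 W=0
Move 9: B@(2,4) -> caps B=1 W=0
Move 10: W@(4,4) -> caps B=1 W=0
Move 11: B@(3,3) -> caps B=1 W=0
Move 12: W@(1,0) -> caps B=1 W=0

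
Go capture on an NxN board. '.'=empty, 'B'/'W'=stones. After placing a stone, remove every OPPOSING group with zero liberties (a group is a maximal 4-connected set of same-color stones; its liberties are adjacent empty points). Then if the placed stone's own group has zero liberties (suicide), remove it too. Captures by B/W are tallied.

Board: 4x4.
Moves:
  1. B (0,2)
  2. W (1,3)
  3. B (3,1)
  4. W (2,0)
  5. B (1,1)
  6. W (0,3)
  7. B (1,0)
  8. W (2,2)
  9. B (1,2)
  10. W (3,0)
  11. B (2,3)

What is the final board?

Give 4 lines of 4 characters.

Move 1: B@(0,2) -> caps B=0 W=0
Move 2: W@(1,3) -> caps B=0 W=0
Move 3: B@(3,1) -> caps B=0 W=0
Move 4: W@(2,0) -> caps B=0 W=0
Move 5: B@(1,1) -> caps B=0 W=0
Move 6: W@(0,3) -> caps B=0 W=0
Move 7: B@(1,0) -> caps B=0 W=0
Move 8: W@(2,2) -> caps B=0 W=0
Move 9: B@(1,2) -> caps B=0 W=0
Move 10: W@(3,0) -> caps B=0 W=0
Move 11: B@(2,3) -> caps B=2 W=0

Answer: ..B.
BBB.
W.WB
WB..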